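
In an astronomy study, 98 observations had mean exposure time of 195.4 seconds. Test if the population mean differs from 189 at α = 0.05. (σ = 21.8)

z = (x̄ - μ₀)/(σ/√n) = (195.4 - 189)/(21.8/√98) = 2.906. Critical value: ±1.96. Since |2.906| > 1.96, Reject H₀.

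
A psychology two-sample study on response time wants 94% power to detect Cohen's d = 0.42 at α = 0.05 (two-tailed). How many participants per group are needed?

z_{α/2} = 1.96, z_β = Φ⁻¹(0.94) = 1.555. For small effect (d = 0.42): n per group = 2(z_{α/2} + z_β)²/d² = 2(1.96 + 1.555)²/0.42² = 140.1 → 141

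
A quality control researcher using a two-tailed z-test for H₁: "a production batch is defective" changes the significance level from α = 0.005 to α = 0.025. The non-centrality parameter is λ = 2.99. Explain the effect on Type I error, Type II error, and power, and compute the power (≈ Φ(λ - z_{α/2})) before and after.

Increasing α from 0.005 to 0.025:
• Type I error rate increases (α is the Type I rate by definition).
• Critical value moves from z_{α/2} = 2.807 to 2.241, so power = Φ(λ - z_{α/2}) goes from Φ(2.99 - 2.807) = 0.573 to Φ(2.99 - 2.241) = 0.773.
• Type II error rate β = 1 - power therefore decreases (0.427 → 0.227).
Appropriate when false negatives are costly — here, shipping a defective batch — faulty products reach customers.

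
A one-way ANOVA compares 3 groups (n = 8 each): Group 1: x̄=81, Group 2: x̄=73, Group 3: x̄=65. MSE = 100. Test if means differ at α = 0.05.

Grand mean = 73.0. SS_between = 1024.0, MS_between = 512.0. F = 5.12, F_crit ≈ 3.467. Reject H₀.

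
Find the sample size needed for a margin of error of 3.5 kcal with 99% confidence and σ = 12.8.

n = (z*σ/E)² = (2.576×12.8/3.5)² = 88.8 → n = 89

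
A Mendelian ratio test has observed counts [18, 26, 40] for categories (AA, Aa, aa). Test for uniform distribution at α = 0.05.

Expected = 28 each. χ² = Σ(O-E)²/E = 8.857. df = 2, critical value = 5.991. Reject H₀.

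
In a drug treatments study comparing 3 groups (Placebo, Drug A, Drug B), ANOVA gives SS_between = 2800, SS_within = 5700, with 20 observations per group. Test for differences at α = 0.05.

df_between = 2, df_within = 57. F = MS_between/MS_within = 1400.0/100.0 = 14.0. F_crit ≈ 3.159. Reject H₀. At least one mean differs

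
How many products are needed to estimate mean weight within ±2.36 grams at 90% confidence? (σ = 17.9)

n = (z*σ/E)² = (1.645×17.9/2.36)² = 155.7 → n = 156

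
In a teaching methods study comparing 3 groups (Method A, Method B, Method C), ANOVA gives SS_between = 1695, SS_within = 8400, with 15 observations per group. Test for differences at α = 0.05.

df_between = 2, df_within = 42. F = MS_between/MS_within = 847.5/200.0 = 4.237. F_crit ≈ 3.22. Reject H₀. At least one mean differs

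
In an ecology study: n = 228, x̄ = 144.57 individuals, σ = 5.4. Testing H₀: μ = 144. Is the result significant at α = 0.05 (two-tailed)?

z = (144.57 - 144)/(5.4/√228) = 1.594. Since |z| ≤ 1.96, not significant at α = 0.05.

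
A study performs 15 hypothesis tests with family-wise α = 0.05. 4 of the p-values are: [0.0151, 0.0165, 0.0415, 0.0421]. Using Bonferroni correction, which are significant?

Bonferroni α = 0.05/15 = 0.00333. None of the given p-values are significant.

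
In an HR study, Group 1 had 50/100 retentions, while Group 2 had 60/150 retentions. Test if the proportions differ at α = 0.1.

p̂₁ = 0.5, p̂₂ = 0.4, pooled p̂ = 0.44. z = 1.56. Critical: ±1.645. Fail to reject H₀.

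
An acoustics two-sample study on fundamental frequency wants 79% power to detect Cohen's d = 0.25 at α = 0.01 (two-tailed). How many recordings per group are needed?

z_{α/2} = 2.576, z_β = Φ⁻¹(0.79) = 0.806. For small effect (d = 0.25): n per group = 2(z_{α/2} + z_β)²/d² = 2(2.576 + 0.806)²/0.25² = 366.01 → 367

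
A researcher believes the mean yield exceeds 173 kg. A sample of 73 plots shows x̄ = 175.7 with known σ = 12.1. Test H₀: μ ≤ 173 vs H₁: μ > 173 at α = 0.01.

z = 1.907. Critical value: 2.33. Fail to reject H₀.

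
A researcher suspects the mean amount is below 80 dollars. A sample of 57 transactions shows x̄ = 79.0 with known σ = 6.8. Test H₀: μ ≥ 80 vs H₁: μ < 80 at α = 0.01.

z = -1.11. Critical value: -2.33. Fail to reject H₀.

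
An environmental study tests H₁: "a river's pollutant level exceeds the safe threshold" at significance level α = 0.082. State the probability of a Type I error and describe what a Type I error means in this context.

P(Type I error) = α = 0.082. A Type I error is rejecting H₀ when H₀ is actually true (false positive) — here, concluding that a river's pollutant level exceeds the safe threshold when in fact this is not the case. Consequence: shutting down a compliant factory unnecessarily.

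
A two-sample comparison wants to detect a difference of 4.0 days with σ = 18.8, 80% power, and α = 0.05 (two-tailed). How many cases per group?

n per group = 2(z_α/2 + z_β)²σ²/d² = 2×(1.96 + 0.84)²×18.8²/4.0² = 346.4 → n = 347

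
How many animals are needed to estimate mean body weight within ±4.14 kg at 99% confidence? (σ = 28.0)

n = (z*σ/E)² = (2.576×28.0/4.14)² = 303.5 → n = 304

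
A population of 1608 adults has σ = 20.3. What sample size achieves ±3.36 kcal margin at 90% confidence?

Without FPC: n₀ = (1.645×20.3/3.36)² = 98.775. With FPC: n = n₀N/(n₀+N-1) = 93.1 → n = 94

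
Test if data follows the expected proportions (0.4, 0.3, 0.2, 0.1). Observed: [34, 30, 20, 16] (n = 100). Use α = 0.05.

Expected: [40.0, 30.0, 20.0, 10.0]. χ² = 4.5. df = 3, critical = 7.815. Fail to reject H₀.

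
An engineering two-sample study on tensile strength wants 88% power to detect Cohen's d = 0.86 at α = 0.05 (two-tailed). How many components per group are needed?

z_{α/2} = 1.96, z_β = Φ⁻¹(0.88) = 1.175. For large effect (d = 0.86): n per group = 2(z_{α/2} + z_β)²/d² = 2(1.96 + 1.175)²/0.86² = 26.6 → 27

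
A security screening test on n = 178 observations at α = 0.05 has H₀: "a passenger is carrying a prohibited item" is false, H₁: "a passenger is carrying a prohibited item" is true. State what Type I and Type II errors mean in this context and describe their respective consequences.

Type I (false positive): concluding that a passenger is carrying a prohibited item when it is not — detaining an innocent passenger — delay and inconvenience. Type II (false negative): failing to conclude that a passenger is carrying a prohibited item when it is — letting a prohibited item through — security breach. Which is costlier depends on domain priorities and is a judgement call rather than a statistical fact.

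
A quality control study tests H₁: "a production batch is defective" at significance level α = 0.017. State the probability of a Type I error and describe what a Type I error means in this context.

P(Type I error) = α = 0.017. A Type I error is rejecting H₀ when H₀ is actually true (false positive) — here, concluding that a production batch is defective when in fact this is not the case. Consequence: scrapping a good batch — wasted material and cost for no reason.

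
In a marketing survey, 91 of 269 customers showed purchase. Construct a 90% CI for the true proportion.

p̂ = 0.338. CI = p̂ ± z*√(p̂(1-p̂)/n) = (0.291, 0.386)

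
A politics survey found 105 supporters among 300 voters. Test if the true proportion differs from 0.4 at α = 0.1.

p̂ = 0.35, p₀ = 0.4. z = (p̂ - p₀)/√(p₀(1-p₀)/n) = -1.768. Critical: ±1.645. Reject H₀.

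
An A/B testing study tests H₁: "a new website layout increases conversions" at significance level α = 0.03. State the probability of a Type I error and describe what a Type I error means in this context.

P(Type I error) = α = 0.03. A Type I error is rejecting H₀ when H₀ is actually true (false positive) — here, concluding that a new website layout increases conversions when in fact this is not the case. Consequence: rolling out a layout that doesn't actually help — wasted engineering effort.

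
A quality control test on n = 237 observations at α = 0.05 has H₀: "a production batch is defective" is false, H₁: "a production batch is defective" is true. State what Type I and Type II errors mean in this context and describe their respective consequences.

Type I (false positive): concluding that a production batch is defective when it is not — scrapping a good batch — wasted material and cost for no reason. Type II (false negative): failing to conclude that a production batch is defective when it is — shipping a defective batch — faulty products reach customers. Which is costlier depends on domain priorities and is a judgement call rather than a statistical fact.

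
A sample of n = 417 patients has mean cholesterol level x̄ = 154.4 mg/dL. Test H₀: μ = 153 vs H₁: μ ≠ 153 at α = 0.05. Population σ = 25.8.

z = (x̄ - μ₀)/(σ/√n) = (154.4 - 153)/(25.8/√417) = 1.108. Critical value: ±1.96. Since |1.108| ≤ 1.96, Fail to reject H₀.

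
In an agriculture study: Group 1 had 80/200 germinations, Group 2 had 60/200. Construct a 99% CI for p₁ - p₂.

p̂₁ = 0.4, p̂₂ = 0.3. Difference = 0.1. CI = (-0.022, 0.222)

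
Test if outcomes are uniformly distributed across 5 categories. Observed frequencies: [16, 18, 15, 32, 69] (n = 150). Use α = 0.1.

Expected = 30 each. χ² = Σ(O-E)²/E = 69.667. df = 4, critical value = 7.779. Reject H₀.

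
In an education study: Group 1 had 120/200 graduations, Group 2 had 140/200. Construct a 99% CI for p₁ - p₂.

p̂₁ = 0.6, p̂₂ = 0.7. Difference = -0.1. CI = (-0.222, 0.022)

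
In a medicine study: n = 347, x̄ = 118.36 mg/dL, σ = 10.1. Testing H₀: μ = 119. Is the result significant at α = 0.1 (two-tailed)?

z = (118.36 - 119)/(10.1/√347) = -1.18. Since |z| ≤ 1.645, not significant at α = 0.1.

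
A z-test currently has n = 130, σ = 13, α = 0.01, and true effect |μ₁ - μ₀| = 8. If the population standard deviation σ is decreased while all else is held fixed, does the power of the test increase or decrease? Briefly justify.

Power increases: a smaller σ shrinks the standard error σ/√n, moving the sampling distribution under H₁ further from the critical value.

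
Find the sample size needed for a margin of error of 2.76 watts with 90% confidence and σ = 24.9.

n = (z*σ/E)² = (1.645×24.9/2.76)² = 220.2 → n = 221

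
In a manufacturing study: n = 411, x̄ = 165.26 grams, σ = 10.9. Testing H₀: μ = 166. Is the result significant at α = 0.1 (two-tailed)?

z = (165.26 - 166)/(10.9/√411) = -1.376. Since |z| ≤ 1.645, not significant at α = 0.1.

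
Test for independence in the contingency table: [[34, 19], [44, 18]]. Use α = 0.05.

χ² = 0.608. df = 1, critical = 3.841. Fail to reject H₀. No evidence of dependence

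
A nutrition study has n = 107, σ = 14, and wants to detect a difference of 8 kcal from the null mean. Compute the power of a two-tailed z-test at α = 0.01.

SE = σ/√n = 14/√107 = 1.353. Non-centrality λ = d/SE = 8/1.353 = 5.911. Power ≈ Φ(λ - z_{α/2}) = Φ(5.911 - 2.576) = Φ(3.335) = 1.0.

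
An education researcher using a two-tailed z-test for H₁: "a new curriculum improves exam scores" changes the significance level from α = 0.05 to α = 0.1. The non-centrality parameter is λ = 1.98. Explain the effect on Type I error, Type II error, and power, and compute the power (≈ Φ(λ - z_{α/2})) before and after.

Increasing α from 0.05 to 0.1:
• Type I error rate increases (α is the Type I rate by definition).
• Critical value moves from z_{α/2} = 1.96 to 1.645, so power = Φ(λ - z_{α/2}) goes from Φ(1.98 - 1.96) = 0.508 to Φ(1.98 - 1.645) = 0.631.
• Type II error rate β = 1 - power therefore decreases (0.492 → 0.369).
Appropriate when false negatives are costly — here, keeping the old curriculum when the new one would have helped students.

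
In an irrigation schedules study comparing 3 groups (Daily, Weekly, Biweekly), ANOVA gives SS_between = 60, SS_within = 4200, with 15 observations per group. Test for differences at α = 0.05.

df_between = 2, df_within = 42. F = MS_between/MS_within = 30.0/100.0 = 0.3. F_crit ≈ 3.22. Fail to reject H₀.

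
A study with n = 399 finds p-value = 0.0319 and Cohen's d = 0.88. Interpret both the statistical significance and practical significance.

Statistically significant (p = 0.0319 < 0.05). Cohen's d = 0.88 indicates a large effect size. Both statistical and practical significance should be considered.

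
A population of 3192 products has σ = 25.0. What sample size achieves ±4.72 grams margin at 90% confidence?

Without FPC: n₀ = (1.645×25.0/4.72)² = 75.915. With FPC: n = n₀N/(n₀+N-1) = 74.2 → n = 75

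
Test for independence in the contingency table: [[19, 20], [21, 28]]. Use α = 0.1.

χ² = 0.301. df = 1, critical = 2.706. Fail to reject H₀. No evidence of dependence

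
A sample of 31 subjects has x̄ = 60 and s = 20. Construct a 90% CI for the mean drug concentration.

CI = x̄ ± t*(s/√n) = 60 ± 1.697(20/√31) = (53.9, 66.1)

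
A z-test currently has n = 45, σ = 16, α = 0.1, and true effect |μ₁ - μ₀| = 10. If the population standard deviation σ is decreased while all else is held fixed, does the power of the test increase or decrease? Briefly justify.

Power increases: a smaller σ shrinks the standard error σ/√n, moving the sampling distribution under H₁ further from the critical value.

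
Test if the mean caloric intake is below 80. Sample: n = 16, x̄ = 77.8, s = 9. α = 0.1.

t = (77.8 - 80)/(9/√16) = -0.978, df = 15. Critical t = -1.341. Fail to reject H₀.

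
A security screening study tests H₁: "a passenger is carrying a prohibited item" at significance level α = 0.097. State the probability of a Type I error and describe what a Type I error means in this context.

P(Type I error) = α = 0.097. A Type I error is rejecting H₀ when H₀ is actually true (false positive) — here, concluding that a passenger is carrying a prohibited item when in fact this is not the case. Consequence: detaining an innocent passenger — delay and inconvenience.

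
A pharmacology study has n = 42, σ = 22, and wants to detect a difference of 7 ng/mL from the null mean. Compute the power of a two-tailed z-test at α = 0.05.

SE = σ/√n = 22/√42 = 3.395. Non-centrality λ = d/SE = 7/3.395 = 2.062. Power ≈ Φ(λ - z_{α/2}) = Φ(2.062 - 1.96) = Φ(0.102) = 0.541.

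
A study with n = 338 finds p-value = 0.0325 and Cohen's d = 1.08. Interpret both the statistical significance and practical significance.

Statistically significant (p = 0.0325 < 0.05). Cohen's d = 1.08 indicates a large effect size. Both statistical and practical significance should be considered.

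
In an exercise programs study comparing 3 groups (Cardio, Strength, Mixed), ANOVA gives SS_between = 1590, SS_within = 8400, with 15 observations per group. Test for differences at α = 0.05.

df_between = 2, df_within = 42. F = MS_between/MS_within = 795.0/200.0 = 3.975. F_crit ≈ 3.22. Reject H₀. At least one mean differs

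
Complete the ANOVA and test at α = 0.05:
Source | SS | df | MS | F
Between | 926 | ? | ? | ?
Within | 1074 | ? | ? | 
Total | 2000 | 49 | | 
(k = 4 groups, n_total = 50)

df_between = 3, df_within = 46. MS_between = 308.67, MS_within = 23.35. F = 13.22, F_crit ≈ 2.807. Reject H₀.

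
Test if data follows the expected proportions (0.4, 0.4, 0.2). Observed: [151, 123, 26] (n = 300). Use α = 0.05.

Expected: [120.0, 120.0, 60.0]. χ² = 27.35. df = 2, critical = 5.991. Reject H₀.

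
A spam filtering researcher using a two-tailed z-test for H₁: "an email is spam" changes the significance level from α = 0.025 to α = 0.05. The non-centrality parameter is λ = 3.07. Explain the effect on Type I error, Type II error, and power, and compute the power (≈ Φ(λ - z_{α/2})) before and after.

Increasing α from 0.025 to 0.05:
• Type I error rate increases (α is the Type I rate by definition).
• Critical value moves from z_{α/2} = 2.241 to 1.96, so power = Φ(λ - z_{α/2}) goes from Φ(3.07 - 2.241) = 0.796 to Φ(3.07 - 1.96) = 0.867.
• Type II error rate β = 1 - power therefore decreases (0.204 → 0.133).
Appropriate when false negatives are costly — here, a spam email lands in the inbox.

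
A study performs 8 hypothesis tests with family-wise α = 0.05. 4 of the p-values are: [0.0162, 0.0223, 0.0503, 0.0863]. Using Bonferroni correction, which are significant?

Bonferroni α = 0.05/8 = 0.00625. None of the given p-values are significant.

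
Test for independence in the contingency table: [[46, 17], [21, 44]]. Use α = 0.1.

χ² = 21.253. df = 1, critical = 2.706. Reject H₀. Variables are dependent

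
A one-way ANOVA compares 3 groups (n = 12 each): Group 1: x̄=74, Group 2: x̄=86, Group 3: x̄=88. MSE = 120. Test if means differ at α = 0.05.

Grand mean = 82.67. SS_between = 1376.0, MS_between = 688.0. F = 5.733, F_crit ≈ 3.285. Reject H₀.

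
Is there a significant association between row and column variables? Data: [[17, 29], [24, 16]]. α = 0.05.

χ² = 4.554. df = 1, critical = 3.841. Reject H₀. Variables are dependent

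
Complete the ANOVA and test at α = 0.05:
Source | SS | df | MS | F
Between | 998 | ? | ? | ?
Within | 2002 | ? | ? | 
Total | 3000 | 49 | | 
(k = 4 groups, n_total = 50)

df_between = 3, df_within = 46. MS_between = 332.67, MS_within = 43.52. F = 7.644, F_crit ≈ 2.807. Reject H₀.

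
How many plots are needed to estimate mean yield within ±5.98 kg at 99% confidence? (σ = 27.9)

n = (z*σ/E)² = (2.576×27.9/5.98)² = 144.4 → n = 145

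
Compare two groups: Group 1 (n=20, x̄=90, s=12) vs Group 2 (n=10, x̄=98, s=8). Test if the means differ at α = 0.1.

Pooled sp = 10.88. t = -1.899, df = 28. Critical t = ±1.701. Reject H₀.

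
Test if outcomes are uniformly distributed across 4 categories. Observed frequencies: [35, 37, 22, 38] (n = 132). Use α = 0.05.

Expected = 33 each. χ² = Σ(O-E)²/E = 5.03. df = 3, critical value = 7.815. Fail to reject H₀.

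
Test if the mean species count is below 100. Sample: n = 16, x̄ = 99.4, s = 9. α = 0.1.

t = (99.4 - 100)/(9/√16) = -0.267, df = 15. Critical t = -1.341. Fail to reject H₀.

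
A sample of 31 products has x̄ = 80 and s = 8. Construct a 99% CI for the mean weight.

CI = x̄ ± t*(s/√n) = 80 ± 2.75(8/√31) = (76.05, 83.95)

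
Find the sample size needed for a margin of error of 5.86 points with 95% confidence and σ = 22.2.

n = (z*σ/E)² = (1.96×22.2/5.86)² = 55.1 → n = 56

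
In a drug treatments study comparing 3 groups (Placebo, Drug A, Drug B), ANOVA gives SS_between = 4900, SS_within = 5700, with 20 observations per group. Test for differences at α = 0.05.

df_between = 2, df_within = 57. F = MS_between/MS_within = 2450.0/100.0 = 24.5. F_crit ≈ 3.159. Reject H₀. At least one mean differs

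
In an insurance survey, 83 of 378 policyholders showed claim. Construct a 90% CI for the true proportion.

p̂ = 0.22. CI = p̂ ± z*√(p̂(1-p̂)/n) = (0.185, 0.255)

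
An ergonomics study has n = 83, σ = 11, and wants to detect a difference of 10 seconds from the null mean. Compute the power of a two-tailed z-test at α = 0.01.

SE = σ/√n = 11/√83 = 1.207. Non-centrality λ = d/SE = 10/1.207 = 8.282. Power ≈ Φ(λ - z_{α/2}) = Φ(8.282 - 2.576) = Φ(5.706) = 1.0.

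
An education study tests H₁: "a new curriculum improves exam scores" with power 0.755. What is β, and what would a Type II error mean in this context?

β = 1 - power = 1 - 0.755 = 0.245. A Type II error is failing to reject H₀ when H₀ is false (false negative) — here, failing to conclude that a new curriculum improves exam scores when in fact it is true. Consequence: keeping the old curriculum when the new one would have helped students.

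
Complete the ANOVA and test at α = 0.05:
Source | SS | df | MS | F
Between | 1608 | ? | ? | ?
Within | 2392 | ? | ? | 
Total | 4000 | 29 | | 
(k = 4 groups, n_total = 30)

df_between = 3, df_within = 26. MS_between = 536.0, MS_within = 92.0. F = 5.826, F_crit ≈ 2.975. Reject H₀.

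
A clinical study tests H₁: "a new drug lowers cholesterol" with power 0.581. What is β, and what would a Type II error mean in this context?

β = 1 - power = 1 - 0.581 = 0.419. A Type II error is failing to reject H₀ when H₀ is false (false negative) — here, failing to conclude that a new drug lowers cholesterol when in fact it is true. Consequence: shelving an effective drug — patients miss out on a treatment that would have helped.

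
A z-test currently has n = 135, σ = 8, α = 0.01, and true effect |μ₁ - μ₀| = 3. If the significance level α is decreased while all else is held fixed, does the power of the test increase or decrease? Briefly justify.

Power decreases: a smaller α raises the critical value, so less of the H₁ sampling distribution falls in the rejection region.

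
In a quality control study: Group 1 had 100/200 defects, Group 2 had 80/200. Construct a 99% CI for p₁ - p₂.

p̂₁ = 0.5, p̂₂ = 0.4. Difference = 0.1. CI = (-0.028, 0.228)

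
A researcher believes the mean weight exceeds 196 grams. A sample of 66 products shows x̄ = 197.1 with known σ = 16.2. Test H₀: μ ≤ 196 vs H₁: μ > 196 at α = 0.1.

z = 0.552. Critical value: 1.28. Fail to reject H₀.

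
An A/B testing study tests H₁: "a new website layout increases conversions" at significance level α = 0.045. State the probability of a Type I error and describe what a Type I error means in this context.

P(Type I error) = α = 0.045. A Type I error is rejecting H₀ when H₀ is actually true (false positive) — here, concluding that a new website layout increases conversions when in fact this is not the case. Consequence: rolling out a layout that doesn't actually help — wasted engineering effort.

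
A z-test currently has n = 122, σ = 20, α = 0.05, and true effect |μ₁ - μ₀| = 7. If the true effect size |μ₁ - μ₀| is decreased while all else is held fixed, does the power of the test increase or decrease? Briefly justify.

Power decreases: a smaller true effect decreases the non-centrality λ = |μ₁ - μ₀|/(σ/√n).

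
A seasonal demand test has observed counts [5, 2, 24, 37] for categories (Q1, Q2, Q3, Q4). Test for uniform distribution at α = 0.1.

Expected = 17 each. χ² = Σ(O-E)²/E = 48.118. df = 3, critical value = 6.251. Reject H₀.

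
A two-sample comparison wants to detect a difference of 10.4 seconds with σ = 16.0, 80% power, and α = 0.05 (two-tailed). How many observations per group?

n per group = 2(z_α/2 + z_β)²σ²/d² = 2×(1.96 + 0.84)²×16.0²/10.4² = 37.1 → n = 38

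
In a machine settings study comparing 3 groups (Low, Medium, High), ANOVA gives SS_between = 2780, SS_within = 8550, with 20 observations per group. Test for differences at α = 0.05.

df_between = 2, df_within = 57. F = MS_between/MS_within = 1390.0/150.0 = 9.267. F_crit ≈ 3.159. Reject H₀. At least one mean differs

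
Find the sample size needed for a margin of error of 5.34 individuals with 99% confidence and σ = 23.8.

n = (z*σ/E)² = (2.576×23.8/5.34)² = 131.8 → n = 132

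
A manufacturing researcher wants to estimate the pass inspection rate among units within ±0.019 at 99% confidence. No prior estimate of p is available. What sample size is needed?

Conservative approach: use p = 0.5 (maximizes p(1-p) = 0.25). n = z²(0.25)/E² = 2.576²×0.25/0.019² = 4595.4 → n = 4596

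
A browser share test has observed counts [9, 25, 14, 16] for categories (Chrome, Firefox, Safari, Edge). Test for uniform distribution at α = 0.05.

Expected = 16 each. χ² = Σ(O-E)²/E = 8.375. df = 3, critical value = 7.815. Reject H₀.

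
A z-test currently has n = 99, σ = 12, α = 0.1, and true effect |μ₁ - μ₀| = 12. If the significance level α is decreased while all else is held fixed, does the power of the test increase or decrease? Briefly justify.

Power decreases: a smaller α raises the critical value, so less of the H₁ sampling distribution falls in the rejection region.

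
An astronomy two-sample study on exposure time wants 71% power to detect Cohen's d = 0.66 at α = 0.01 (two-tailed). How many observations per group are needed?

z_{α/2} = 2.576, z_β = Φ⁻¹(0.71) = 0.553. For medium effect (d = 0.66): n per group = 2(z_{α/2} + z_β)²/d² = 2(2.576 + 0.553)²/0.66² = 45.0 → 45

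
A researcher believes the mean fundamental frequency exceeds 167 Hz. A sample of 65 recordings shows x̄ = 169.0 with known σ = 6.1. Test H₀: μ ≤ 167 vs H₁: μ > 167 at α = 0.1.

z = 2.643. Critical value: 1.28. Reject H₀.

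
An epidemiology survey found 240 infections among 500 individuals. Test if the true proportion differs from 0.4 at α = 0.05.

p̂ = 0.48, p₀ = 0.4. z = (p̂ - p₀)/√(p₀(1-p₀)/n) = 3.651. Critical: ±1.96. Reject H₀.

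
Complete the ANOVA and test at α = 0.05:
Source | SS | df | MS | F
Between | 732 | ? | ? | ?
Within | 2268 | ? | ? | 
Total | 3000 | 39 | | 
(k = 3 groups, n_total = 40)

df_between = 2, df_within = 37. MS_between = 366.0, MS_within = 61.3. F = 5.971, F_crit ≈ 3.252. Reject H₀.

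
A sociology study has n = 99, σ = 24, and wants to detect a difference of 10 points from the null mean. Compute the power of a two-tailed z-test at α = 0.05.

SE = σ/√n = 24/√99 = 2.412. Non-centrality λ = d/SE = 10/2.412 = 4.146. Power ≈ Φ(λ - z_{α/2}) = Φ(4.146 - 1.96) = Φ(2.186) = 0.986.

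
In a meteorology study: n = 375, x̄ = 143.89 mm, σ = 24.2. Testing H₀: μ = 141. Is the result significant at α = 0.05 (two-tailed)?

z = (143.89 - 141)/(24.2/√375) = 2.313. Since |z| > 1.96, significant at α = 0.05.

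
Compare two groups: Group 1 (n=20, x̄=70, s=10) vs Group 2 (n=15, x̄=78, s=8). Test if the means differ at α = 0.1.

Pooled sp = 9.2. t = -2.545, df = 33. Critical t = ±1.692. Reject H₀.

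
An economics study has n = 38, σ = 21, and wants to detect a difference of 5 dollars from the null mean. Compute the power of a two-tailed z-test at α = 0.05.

SE = σ/√n = 21/√38 = 3.407. Non-centrality λ = d/SE = 5/3.407 = 1.468. Power ≈ Φ(λ - z_{α/2}) = Φ(1.468 - 1.96) = Φ(-0.492) = 0.311.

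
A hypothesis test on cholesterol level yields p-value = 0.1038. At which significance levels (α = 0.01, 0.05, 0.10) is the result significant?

p = 0.1038. Not significant at any of the given levels.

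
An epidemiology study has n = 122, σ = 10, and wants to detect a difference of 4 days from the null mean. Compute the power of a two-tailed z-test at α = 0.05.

SE = σ/√n = 10/√122 = 0.905. Non-centrality λ = d/SE = 4/0.905 = 4.418. Power ≈ Φ(λ - z_{α/2}) = Φ(4.418 - 1.96) = Φ(2.458) = 0.993.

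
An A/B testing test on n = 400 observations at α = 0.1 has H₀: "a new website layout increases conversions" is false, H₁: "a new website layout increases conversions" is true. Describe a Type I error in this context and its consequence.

Type I error: rejecting H₀ when it is true — concluding that a new website layout increases conversions when in fact it is not. Consequence: rolling out a layout that doesn't actually help — wasted engineering effort.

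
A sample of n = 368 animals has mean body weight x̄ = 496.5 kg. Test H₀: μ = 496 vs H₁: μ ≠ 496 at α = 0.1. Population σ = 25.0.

z = (x̄ - μ₀)/(σ/√n) = (496.5 - 496)/(25.0/√368) = 0.384. Critical value: ±1.645. Since |0.384| ≤ 1.645, Fail to reject H₀.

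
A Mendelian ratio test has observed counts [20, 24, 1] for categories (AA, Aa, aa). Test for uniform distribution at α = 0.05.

Expected = 15 each. χ² = Σ(O-E)²/E = 20.133. df = 2, critical value = 5.991. Reject H₀.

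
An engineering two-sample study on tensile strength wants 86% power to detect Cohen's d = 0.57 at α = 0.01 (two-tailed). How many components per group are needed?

z_{α/2} = 2.576, z_β = Φ⁻¹(0.86) = 1.08. For medium effect (d = 0.57): n per group = 2(z_{α/2} + z_β)²/d² = 2(2.576 + 1.08)²/0.57² = 82.3 → 83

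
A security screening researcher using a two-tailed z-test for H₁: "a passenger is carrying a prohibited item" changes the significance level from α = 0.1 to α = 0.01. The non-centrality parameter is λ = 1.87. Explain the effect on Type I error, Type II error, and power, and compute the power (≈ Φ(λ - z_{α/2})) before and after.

Decreasing α from 0.1 to 0.01:
• Type I error rate decreases (α is the Type I rate by definition).
• Critical value moves from z_{α/2} = 1.645 to 2.576, so power = Φ(λ - z_{α/2}) goes from Φ(1.87 - 1.645) = 0.589 to Φ(1.87 - 2.576) = 0.24.
• Type II error rate β = 1 - power therefore increases (0.411 → 0.76).
Appropriate when false positives are costly — here, detaining an innocent passenger — delay and inconvenience.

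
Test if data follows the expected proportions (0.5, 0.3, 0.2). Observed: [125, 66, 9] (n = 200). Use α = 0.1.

Expected: [100.0, 60.0, 40.0]. χ² = 30.875. df = 2, critical = 4.605. Reject H₀.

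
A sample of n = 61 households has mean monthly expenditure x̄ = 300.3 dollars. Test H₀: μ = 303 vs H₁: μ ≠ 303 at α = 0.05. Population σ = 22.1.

z = (x̄ - μ₀)/(σ/√n) = (300.3 - 303)/(22.1/√61) = -0.954. Critical value: ±1.96. Since |-0.954| ≤ 1.96, Fail to reject H₀.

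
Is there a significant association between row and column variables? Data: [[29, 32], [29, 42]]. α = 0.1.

χ² = 0.597. df = 1, critical = 2.706. Fail to reject H₀. No evidence of dependence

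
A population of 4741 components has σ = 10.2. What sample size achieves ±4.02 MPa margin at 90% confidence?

Without FPC: n₀ = (1.645×10.2/4.02)² = 17.421. With FPC: n = n₀N/(n₀+N-1) = 17.4 → n = 18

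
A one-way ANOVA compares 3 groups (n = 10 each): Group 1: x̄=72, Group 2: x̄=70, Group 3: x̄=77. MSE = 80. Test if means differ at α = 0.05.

Grand mean = 73.0. SS_between = 260.0, MS_between = 130.0. F = 1.625, F_crit ≈ 3.354. Fail to reject H₀.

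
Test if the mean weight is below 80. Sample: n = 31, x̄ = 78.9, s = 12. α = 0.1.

t = (78.9 - 80)/(12/√31) = -0.51, df = 30. Critical t = -1.31. Fail to reject H₀.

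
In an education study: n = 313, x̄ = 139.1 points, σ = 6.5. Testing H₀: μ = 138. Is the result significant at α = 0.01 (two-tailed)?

z = (139.1 - 138)/(6.5/√313) = 2.994. Since |z| > 2.576, significant at α = 0.01.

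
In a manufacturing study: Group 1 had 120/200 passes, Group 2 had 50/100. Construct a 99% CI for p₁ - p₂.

p̂₁ = 0.6, p̂₂ = 0.5. Difference = 0.1. CI = (-0.057, 0.257)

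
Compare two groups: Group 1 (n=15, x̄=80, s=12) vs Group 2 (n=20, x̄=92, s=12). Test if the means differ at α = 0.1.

Pooled sp = 12.0. t = -2.928, df = 33. Critical t = ±1.692. Reject H₀.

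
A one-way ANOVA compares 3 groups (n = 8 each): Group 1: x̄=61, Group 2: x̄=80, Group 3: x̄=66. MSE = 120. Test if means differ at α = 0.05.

Grand mean = 69.0. SS_between = 1552.0, MS_between = 776.0. F = 6.467, F_crit ≈ 3.467. Reject H₀.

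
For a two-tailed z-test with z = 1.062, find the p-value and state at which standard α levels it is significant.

p = 2·P(Z > |1.062|) = 2·(1 - Φ(1.062)) ≈ 0.2882. Not significant at any standard level.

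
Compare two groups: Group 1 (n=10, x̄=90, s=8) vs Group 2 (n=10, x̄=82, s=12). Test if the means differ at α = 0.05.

Pooled sp = 10.2. t = 1.754, df = 18. Critical t = ±2.101. Fail to reject H₀.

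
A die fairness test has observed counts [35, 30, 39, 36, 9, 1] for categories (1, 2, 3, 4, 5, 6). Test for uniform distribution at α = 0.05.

Expected = 25 each. χ² = Σ(O-E)²/E = 50.96. df = 5, critical value = 11.07. Reject H₀.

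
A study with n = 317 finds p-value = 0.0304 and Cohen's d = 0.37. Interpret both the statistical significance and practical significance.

Statistically significant (p = 0.0304 < 0.05). Cohen's d = 0.37 indicates a small effect size. Both statistical and practical significance should be considered.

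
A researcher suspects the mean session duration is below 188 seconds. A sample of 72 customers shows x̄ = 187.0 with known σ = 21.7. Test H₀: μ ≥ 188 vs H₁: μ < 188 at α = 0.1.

z = -0.391. Critical value: -1.28. Fail to reject H₀.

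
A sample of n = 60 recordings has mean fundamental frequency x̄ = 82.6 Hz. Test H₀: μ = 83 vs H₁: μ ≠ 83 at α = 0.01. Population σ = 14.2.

z = (x̄ - μ₀)/(σ/√n) = (82.6 - 83)/(14.2/√60) = -0.218. Critical value: ±2.576. Since |-0.218| ≤ 2.576, Fail to reject H₀.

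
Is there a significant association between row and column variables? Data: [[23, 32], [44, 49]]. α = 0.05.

χ² = 0.421. df = 1, critical = 3.841. Fail to reject H₀. No evidence of dependence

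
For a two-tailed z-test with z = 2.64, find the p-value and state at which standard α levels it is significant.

p = 2·P(Z > |2.64|) = 2·(1 - Φ(2.64)) ≈ 0.0083. Significant at α = 0.1; Significant at α = 0.05; Significant at α = 0.01.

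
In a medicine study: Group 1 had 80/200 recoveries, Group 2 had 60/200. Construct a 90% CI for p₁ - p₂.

p̂₁ = 0.4, p̂₂ = 0.3. Difference = 0.1. CI = (0.022, 0.178)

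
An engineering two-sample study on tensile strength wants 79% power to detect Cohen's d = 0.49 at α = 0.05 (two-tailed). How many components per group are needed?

z_{α/2} = 1.96, z_β = Φ⁻¹(0.79) = 0.806. For small effect (d = 0.49): n per group = 2(z_{α/2} + z_β)²/d² = 2(1.96 + 0.806)²/0.49² = 63.7 → 64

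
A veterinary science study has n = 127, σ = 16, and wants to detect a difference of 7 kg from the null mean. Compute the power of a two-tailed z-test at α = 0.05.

SE = σ/√n = 16/√127 = 1.42. Non-centrality λ = d/SE = 7/1.42 = 4.93. Power ≈ Φ(λ - z_{α/2}) = Φ(4.93 - 1.96) = Φ(2.97) = 0.999.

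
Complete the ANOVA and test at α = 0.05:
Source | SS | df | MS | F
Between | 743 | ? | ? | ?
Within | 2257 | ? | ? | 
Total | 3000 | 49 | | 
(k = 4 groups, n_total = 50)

df_between = 3, df_within = 46. MS_between = 247.67, MS_within = 49.07. F = 5.048, F_crit ≈ 2.807. Reject H₀.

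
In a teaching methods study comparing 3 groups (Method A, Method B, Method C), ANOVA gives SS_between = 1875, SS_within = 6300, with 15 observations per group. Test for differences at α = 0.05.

df_between = 2, df_within = 42. F = MS_between/MS_within = 937.5/150.0 = 6.25. F_crit ≈ 3.22. Reject H₀. At least one mean differs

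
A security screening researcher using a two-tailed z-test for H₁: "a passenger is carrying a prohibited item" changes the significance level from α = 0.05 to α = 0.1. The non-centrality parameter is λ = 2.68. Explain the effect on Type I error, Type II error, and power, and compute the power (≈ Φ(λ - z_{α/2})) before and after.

Increasing α from 0.05 to 0.1:
• Type I error rate increases (α is the Type I rate by definition).
• Critical value moves from z_{α/2} = 1.96 to 1.645, so power = Φ(λ - z_{α/2}) goes from Φ(2.68 - 1.96) = 0.764 to Φ(2.68 - 1.645) = 0.85.
• Type II error rate β = 1 - power therefore decreases (0.236 → 0.15).
Appropriate when false negatives are costly — here, letting a prohibited item through — security breach.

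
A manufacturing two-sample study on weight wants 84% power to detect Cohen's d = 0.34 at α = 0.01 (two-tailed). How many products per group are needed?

z_{α/2} = 2.576, z_β = Φ⁻¹(0.84) = 0.994. For small effect (d = 0.34): n per group = 2(z_{α/2} + z_β)²/d² = 2(2.576 + 0.994)²/0.34² = 220.5 → 221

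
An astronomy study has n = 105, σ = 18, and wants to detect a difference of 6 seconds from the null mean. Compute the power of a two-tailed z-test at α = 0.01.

SE = σ/√n = 18/√105 = 1.757. Non-centrality λ = d/SE = 6/1.757 = 3.416. Power ≈ Φ(λ - z_{α/2}) = Φ(3.416 - 2.576) = Φ(0.84) = 0.799.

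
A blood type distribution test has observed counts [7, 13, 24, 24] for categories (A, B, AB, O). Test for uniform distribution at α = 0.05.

Expected = 17 each. χ² = Σ(O-E)²/E = 12.588. df = 3, critical value = 7.815. Reject H₀.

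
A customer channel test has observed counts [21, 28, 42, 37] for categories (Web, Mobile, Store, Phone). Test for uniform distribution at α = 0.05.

Expected = 32 each. χ² = Σ(O-E)²/E = 8.188. df = 3, critical value = 7.815. Reject H₀.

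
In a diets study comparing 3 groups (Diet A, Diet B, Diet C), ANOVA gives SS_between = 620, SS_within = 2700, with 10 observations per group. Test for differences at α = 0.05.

df_between = 2, df_within = 27. F = MS_between/MS_within = 310.0/100.0 = 3.1. F_crit ≈ 3.354. Fail to reject H₀.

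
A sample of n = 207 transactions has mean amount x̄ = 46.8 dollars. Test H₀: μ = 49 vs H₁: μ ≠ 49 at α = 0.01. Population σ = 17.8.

z = (x̄ - μ₀)/(σ/√n) = (46.8 - 49)/(17.8/√207) = -1.778. Critical value: ±2.576. Since |-1.778| ≤ 2.576, Fail to reject H₀.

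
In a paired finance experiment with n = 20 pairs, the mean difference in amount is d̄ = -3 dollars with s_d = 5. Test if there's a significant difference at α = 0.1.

t = d̄/(s_d/√n) = -3/(5/√20) = -2.683. df = 19, critical t = ±1.729. Reject H₀.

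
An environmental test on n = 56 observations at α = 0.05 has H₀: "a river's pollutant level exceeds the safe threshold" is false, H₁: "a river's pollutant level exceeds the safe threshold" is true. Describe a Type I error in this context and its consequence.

Type I error: rejecting H₀ when it is true — concluding that a river's pollutant level exceeds the safe threshold when in fact it is not. Consequence: shutting down a compliant factory unnecessarily.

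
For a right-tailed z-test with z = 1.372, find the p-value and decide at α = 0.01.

p = P(Z > 1.372) = 1 - Φ(1.372) ≈ 0.085. Since p ≥ 0.01, fail to reject H₀ (not significant) at α = 0.01.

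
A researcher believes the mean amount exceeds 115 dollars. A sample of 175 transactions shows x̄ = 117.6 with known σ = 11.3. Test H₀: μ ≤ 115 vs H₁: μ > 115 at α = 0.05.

z = 3.044. Critical value: 1.645. Reject H₀.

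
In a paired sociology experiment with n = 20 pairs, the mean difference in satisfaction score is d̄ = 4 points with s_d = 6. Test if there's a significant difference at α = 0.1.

t = d̄/(s_d/√n) = 4/(6/√20) = 2.981. df = 19, critical t = ±1.729. Reject H₀.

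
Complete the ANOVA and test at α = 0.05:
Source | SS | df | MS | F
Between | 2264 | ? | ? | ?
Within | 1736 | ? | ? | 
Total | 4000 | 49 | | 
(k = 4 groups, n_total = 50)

df_between = 3, df_within = 46. MS_between = 754.67, MS_within = 37.74. F = 19.997, F_crit ≈ 2.807. Reject H₀.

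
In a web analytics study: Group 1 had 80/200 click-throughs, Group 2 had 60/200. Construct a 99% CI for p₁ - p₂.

p̂₁ = 0.4, p̂₂ = 0.3. Difference = 0.1. CI = (-0.022, 0.222)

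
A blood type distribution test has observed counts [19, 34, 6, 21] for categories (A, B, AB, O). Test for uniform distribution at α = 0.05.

Expected = 20 each. χ² = Σ(O-E)²/E = 19.7. df = 3, critical value = 7.815. Reject H₀.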